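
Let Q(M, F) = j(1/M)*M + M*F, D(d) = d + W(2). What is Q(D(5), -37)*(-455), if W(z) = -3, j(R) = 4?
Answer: 30030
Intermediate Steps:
D(d) = -3 + d (D(d) = d - 3 = -3 + d)
Q(M, F) = 4*M + F*M (Q(M, F) = 4*M + M*F = 4*M + F*M)
Q(D(5), -37)*(-455) = ((-3 + 5)*(4 - 37))*(-455) = (2*(-33))*(-455) = -66*(-455) = 30030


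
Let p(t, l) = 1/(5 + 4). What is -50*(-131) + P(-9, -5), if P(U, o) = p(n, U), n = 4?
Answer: 58951/9 ≈ 6550.1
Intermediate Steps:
p(t, l) = ⅑ (p(t, l) = 1/9 = ⅑)
P(U, o) = ⅑
-50*(-131) + P(-9, -5) = -50*(-131) + ⅑ = 6550 + ⅑ = 58951/9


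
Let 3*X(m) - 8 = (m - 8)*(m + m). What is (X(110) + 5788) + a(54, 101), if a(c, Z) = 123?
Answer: 40181/3 ≈ 13394.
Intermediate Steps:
X(m) = 8/3 + 2*m*(-8 + m)/3 (X(m) = 8/3 + ((m - 8)*(m + m))/3 = 8/3 + ((-8 + m)*(2*m))/3 = 8/3 + (2*m*(-8 + m))/3 = 8/3 + 2*m*(-8 + m)/3)
(X(110) + 5788) + a(54, 101) = ((8/3 - 16/3*110 + (2/3)*110**2) + 5788) + 123 = ((8/3 - 1760/3 + (2/3)*12100) + 5788) + 123 = ((8/3 - 1760/3 + 24200/3) + 5788) + 123 = (22448/3 + 5788) + 123 = 39812/3 + 123 = 40181/3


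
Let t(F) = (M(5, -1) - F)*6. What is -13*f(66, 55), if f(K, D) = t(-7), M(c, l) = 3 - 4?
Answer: -468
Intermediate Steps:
M(c, l) = -1
t(F) = -6 - 6*F (t(F) = (-1 - F)*6 = -6 - 6*F)
f(K, D) = 36 (f(K, D) = -6 - 6*(-7) = -6 + 42 = 36)
-13*f(66, 55) = -13*36 = -468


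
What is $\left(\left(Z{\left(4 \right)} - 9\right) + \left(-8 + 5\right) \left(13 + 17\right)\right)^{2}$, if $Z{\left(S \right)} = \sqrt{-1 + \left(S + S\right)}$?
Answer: $\left(-99 + \sqrt{7}\right)^{2} \approx 9284.1$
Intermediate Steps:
$Z{\left(S \right)} = \sqrt{-1 + 2 S}$
$\left(\left(Z{\left(4 \right)} - 9\right) + \left(-8 + 5\right) \left(13 + 17\right)\right)^{2} = \left(\left(\sqrt{-1 + 2 \cdot 4} - 9\right) + \left(-8 + 5\right) \left(13 + 17\right)\right)^{2} = \left(\left(\sqrt{-1 + 8} - 9\right) - 90\right)^{2} = \left(\left(\sqrt{7} - 9\right) - 90\right)^{2} = \left(\left(-9 + \sqrt{7}\right) - 90\right)^{2} = \left(-99 + \sqrt{7}\right)^{2}$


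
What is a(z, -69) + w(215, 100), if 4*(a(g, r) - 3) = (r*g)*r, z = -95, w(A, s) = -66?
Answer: -452547/4 ≈ -1.1314e+5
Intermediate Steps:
a(g, r) = 3 + g*r²/4 (a(g, r) = 3 + ((r*g)*r)/4 = 3 + ((g*r)*r)/4 = 3 + (g*r²)/4 = 3 + g*r²/4)
a(z, -69) + w(215, 100) = (3 + (¼)*(-95)*(-69)²) - 66 = (3 + (¼)*(-95)*4761) - 66 = (3 - 452295/4) - 66 = -452283/4 - 66 = -452547/4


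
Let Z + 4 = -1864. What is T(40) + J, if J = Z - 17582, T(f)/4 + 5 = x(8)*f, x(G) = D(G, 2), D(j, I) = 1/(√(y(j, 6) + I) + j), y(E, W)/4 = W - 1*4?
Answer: -525050/27 - 80*√10/27 ≈ -19456.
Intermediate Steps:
y(E, W) = -16 + 4*W (y(E, W) = 4*(W - 1*4) = 4*(W - 4) = 4*(-4 + W) = -16 + 4*W)
Z = -1868 (Z = -4 - 1864 = -1868)
D(j, I) = 1/(j + √(8 + I)) (D(j, I) = 1/(√((-16 + 4*6) + I) + j) = 1/(√((-16 + 24) + I) + j) = 1/(√(8 + I) + j) = 1/(j + √(8 + I)))
x(G) = 1/(G + √10) (x(G) = 1/(G + √(8 + 2)) = 1/(G + √10))
T(f) = -20 + 4*f/(8 + √10) (T(f) = -20 + 4*(f/(8 + √10)) = -20 + 4*f/(8 + √10))
J = -19450 (J = -1868 - 17582 = -19450)
T(40) + J = (-20 + (16/27)*40 - 2/27*40*√10) - 19450 = (-20 + 640/27 - 80*√10/27) - 19450 = (100/27 - 80*√10/27) - 19450 = -525050/27 - 80*√10/27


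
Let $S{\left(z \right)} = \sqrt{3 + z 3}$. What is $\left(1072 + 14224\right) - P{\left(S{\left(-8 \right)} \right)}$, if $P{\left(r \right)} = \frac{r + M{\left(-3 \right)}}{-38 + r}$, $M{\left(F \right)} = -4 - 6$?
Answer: $\frac{22408239}{1465} + \frac{28 i \sqrt{21}}{1465} \approx 15296.0 + 0.087585 i$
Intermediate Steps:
$M{\left(F \right)} = -10$ ($M{\left(F \right)} = -4 - 6 = -10$)
$S{\left(z \right)} = \sqrt{3 + 3 z}$
$P{\left(r \right)} = \frac{-10 + r}{-38 + r}$ ($P{\left(r \right)} = \frac{r - 10}{-38 + r} = \frac{-10 + r}{-38 + r}$)
$\left(1072 + 14224\right) - P{\left(S{\left(-8 \right)} \right)} = \left(1072 + 14224\right) - \frac{-10 + \sqrt{3 + 3 \left(-8\right)}}{-38 + \sqrt{3 + 3 \left(-8\right)}} = 15296 - \frac{-10 + \sqrt{3 - 24}}{-38 + \sqrt{3 - 24}} = 15296 - \frac{-10 + \sqrt{-21}}{-38 + \sqrt{-21}} = 15296 - \frac{-10 + i \sqrt{21}}{-38 + i \sqrt{21}}$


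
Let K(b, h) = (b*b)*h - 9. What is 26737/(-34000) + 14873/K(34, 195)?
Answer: -5521131907/7663974000 ≈ -0.72040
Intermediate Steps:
K(b, h) = -9 + h*b**2 (K(b, h) = b**2*h - 9 = h*b**2 - 9 = -9 + h*b**2)
26737/(-34000) + 14873/K(34, 195) = 26737/(-34000) + 14873/(-9 + 195*34**2) = 26737*(-1/34000) + 14873/(-9 + 195*1156) = -26737/34000 + 14873/(-9 + 225420) = -26737/34000 + 14873/225411 = -5521131907/7663974000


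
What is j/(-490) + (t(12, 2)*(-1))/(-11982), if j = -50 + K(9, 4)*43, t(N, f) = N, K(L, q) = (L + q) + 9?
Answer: -127738/69895 ≈ -1.8276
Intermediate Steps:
K(L, q) = 9 + L + q
j = 896 (j = -50 + (9 + 9 + 4)*43 = -50 + 22*43 = -50 + 946 = 896)
j/(-490) + (t(12, 2)*(-1))/(-11982) = 896/(-490) + (12*(-1))/(-11982) = 896*(-1/490) - 12*(-1/11982) = -64/35 + 2/1997 = -127738/69895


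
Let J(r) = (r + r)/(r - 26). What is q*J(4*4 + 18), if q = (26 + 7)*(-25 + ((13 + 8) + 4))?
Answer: 0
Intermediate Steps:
J(r) = 2*r/(-26 + r) (J(r) = (2*r)/(-26 + r) = 2*r/(-26 + r))
q = 0 (q = 33*(-25 + (21 + 4)) = 33*(-25 + 25) = 33*0 = 0)
q*J(4*4 + 18) = 0*(2*(4*4 + 18)/(-26 + (4*4 + 18))) = 0*(2*(16 + 18)/(-26 + (16 + 18))) = 0*(2*34/(-26 + 34)) = 0*(2*34/8) = 0*(2*34*(⅛)) = 0*(17/2) = 0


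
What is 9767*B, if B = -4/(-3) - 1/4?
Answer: 126971/12 ≈ 10581.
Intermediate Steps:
B = 13/12 (B = -4*(-⅓) - 1*¼ = 4/3 - ¼ = 13/12 ≈ 1.0833)
9767*B = 9767*(13/12) = 126971/12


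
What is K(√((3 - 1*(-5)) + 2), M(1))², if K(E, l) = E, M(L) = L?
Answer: 10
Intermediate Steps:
K(√((3 - 1*(-5)) + 2), M(1))² = (√((3 - 1*(-5)) + 2))² = (√((3 + 5) + 2))² = (√(8 + 2))² = (√10)² = 10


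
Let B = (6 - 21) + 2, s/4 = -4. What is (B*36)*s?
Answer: 7488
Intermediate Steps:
s = -16 (s = 4*(-4) = -16)
B = -13 (B = -15 + 2 = -13)
(B*36)*s = -13*36*(-16) = -468*(-16) = 7488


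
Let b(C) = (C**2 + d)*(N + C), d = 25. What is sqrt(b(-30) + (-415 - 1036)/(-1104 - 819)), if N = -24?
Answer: I*sqrt(184708763277)/1923 ≈ 223.49*I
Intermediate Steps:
b(C) = (-24 + C)*(25 + C**2) (b(C) = (C**2 + 25)*(-24 + C) = (25 + C**2)*(-24 + C) = (-24 + C)*(25 + C**2))
sqrt(b(-30) + (-415 - 1036)/(-1104 - 819)) = sqrt((-600 + (-30)**3 - 24*(-30)**2 + 25*(-30)) + (-415 - 1036)/(-1104 - 819)) = sqrt((-600 - 27000 - 24*900 - 750) - 1451/(-1923)) = sqrt((-600 - 27000 - 21600 - 750) - 1451*(-1/1923)) = sqrt(-49950 + 1451/1923) = sqrt(-96052399/1923) = I*sqrt(184708763277)/1923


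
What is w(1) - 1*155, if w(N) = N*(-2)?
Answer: -157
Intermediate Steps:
w(N) = -2*N
w(1) - 1*155 = -2*1 - 1*155 = -2 - 155 = -157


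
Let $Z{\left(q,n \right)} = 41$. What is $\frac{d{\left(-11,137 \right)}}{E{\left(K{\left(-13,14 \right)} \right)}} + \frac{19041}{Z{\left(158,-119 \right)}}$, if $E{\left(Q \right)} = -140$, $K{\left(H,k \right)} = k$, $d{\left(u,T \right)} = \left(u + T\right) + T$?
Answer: $\frac{2654957}{5740} \approx 462.54$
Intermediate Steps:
$d{\left(u,T \right)} = u + 2 T$ ($d{\left(u,T \right)} = \left(T + u\right) + T = u + 2 T$)
$\frac{d{\left(-11,137 \right)}}{E{\left(K{\left(-13,14 \right)} \right)}} + \frac{19041}{Z{\left(158,-119 \right)}} = \frac{-11 + 2 \cdot 137}{-140} + \frac{19041}{41} = \left(-11 + 274\right) \left(- \frac{1}{140}\right) + 19041 \cdot \frac{1}{41} = 263 \left(- \frac{1}{140}\right) + \frac{19041}{41} = - \frac{263}{140} + \frac{19041}{41} = \frac{2654957}{5740}$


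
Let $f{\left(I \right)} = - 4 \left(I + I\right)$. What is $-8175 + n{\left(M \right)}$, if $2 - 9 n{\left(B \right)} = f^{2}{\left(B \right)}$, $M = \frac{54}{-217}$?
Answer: $- \frac{3464665621}{423801} \approx -8175.2$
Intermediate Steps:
$f{\left(I \right)} = - 8 I$ ($f{\left(I \right)} = - 4 \cdot 2 I = - 8 I$)
$M = - \frac{54}{217}$ ($M = 54 \left(- \frac{1}{217}\right) = - \frac{54}{217} \approx -0.24885$)
$n{\left(B \right)} = \frac{2}{9} - \frac{64 B^{2}}{9}$ ($n{\left(B \right)} = \frac{2}{9} - \frac{\left(- 8 B\right)^{2}}{9} = \frac{2}{9} - \frac{64 B^{2}}{9}$)
$-8175 + n{\left(M \right)} = -8175 + \left(\frac{2}{9} - \frac{64 \left(- \frac{54}{217}\right)^{2}}{9}\right) = -8175 + \left(\frac{2}{9} - \frac{20736}{47089}\right) = -8175 - \frac{92446}{423801} = - \frac{3464665621}{423801}$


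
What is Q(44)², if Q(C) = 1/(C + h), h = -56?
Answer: 1/144 ≈ 0.0069444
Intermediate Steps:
Q(C) = 1/(-56 + C) (Q(C) = 1/(C - 56) = 1/(-56 + C))
Q(44)² = (1/(-56 + 44))² = (1/(-12))² = (-1/12)² = 1/144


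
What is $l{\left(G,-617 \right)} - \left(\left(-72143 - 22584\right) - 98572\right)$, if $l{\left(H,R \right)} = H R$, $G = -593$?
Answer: $559180$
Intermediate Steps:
$l{\left(G,-617 \right)} - \left(\left(-72143 - 22584\right) - 98572\right) = \left(-593\right) \left(-617\right) - \left(\left(-72143 - 22584\right) - 98572\right) = 365881 - \left(-94727 - 98572\right) = 365881 - -193299 = 365881 + 193299 = 559180$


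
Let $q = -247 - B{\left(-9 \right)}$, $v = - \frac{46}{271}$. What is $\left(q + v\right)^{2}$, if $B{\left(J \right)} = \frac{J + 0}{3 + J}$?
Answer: $\frac{18165378841}{293764} \approx 61837.0$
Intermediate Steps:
$B{\left(J \right)} = \frac{J}{3 + J}$
$v = - \frac{46}{271}$ ($v = \left(-46\right) \frac{1}{271} = - \frac{46}{271} \approx -0.16974$)
$q = - \frac{497}{2}$ ($q = -247 - - \frac{9}{3 - 9} = -247 - - \frac{9}{-6} = -247 - \left(-9\right) \left(- \frac{1}{6}\right) = -247 - \frac{3}{2} = - \frac{497}{2} \approx -248.5$)
$\left(q + v\right)^{2} = \left(- \frac{497}{2} - \frac{46}{271}\right)^{2} = \left(- \frac{134779}{542}\right)^{2} = \frac{18165378841}{293764}$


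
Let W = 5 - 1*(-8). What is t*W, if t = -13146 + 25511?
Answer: 160745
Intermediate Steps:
W = 13 (W = 5 + 8 = 13)
t = 12365
t*W = 12365*13 = 160745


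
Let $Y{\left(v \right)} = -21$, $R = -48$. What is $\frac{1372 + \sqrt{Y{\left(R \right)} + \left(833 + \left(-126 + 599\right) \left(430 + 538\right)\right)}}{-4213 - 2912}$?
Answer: $- \frac{1372}{7125} - \frac{2 \sqrt{12741}}{2375} \approx -0.28761$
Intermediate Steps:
$\frac{1372 + \sqrt{Y{\left(R \right)} + \left(833 + \left(-126 + 599\right) \left(430 + 538\right)\right)}}{-4213 - 2912} = \frac{1372 + \sqrt{-21 + \left(833 + \left(-126 + 599\right) \left(430 + 538\right)\right)}}{-4213 - 2912} = \frac{1372 + \sqrt{-21 + \left(833 + 473 \cdot 968\right)}}{-7125} = \left(1372 + \sqrt{-21 + \left(833 + 457864\right)}\right) \left(- \frac{1}{7125}\right) = \left(1372 + \sqrt{-21 + 458697}\right) \left(- \frac{1}{7125}\right) = \left(1372 + \sqrt{458676}\right) \left(- \frac{1}{7125}\right) = \left(1372 + 6 \sqrt{12741}\right) \left(- \frac{1}{7125}\right) = - \frac{1372}{7125} - \frac{2 \sqrt{12741}}{2375}$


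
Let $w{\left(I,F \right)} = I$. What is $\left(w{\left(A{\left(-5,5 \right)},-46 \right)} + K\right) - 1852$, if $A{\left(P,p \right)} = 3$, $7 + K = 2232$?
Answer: $376$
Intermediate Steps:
$K = 2225$ ($K = -7 + 2232 = 2225$)
$\left(w{\left(A{\left(-5,5 \right)},-46 \right)} + K\right) - 1852 = \left(3 + 2225\right) - 1852 = 2228 - 1852 = 376$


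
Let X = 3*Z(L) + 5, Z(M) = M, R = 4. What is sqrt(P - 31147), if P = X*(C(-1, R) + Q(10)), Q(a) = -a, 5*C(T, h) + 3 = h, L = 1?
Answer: I*sqrt(780635)/5 ≈ 176.71*I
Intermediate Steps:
C(T, h) = -3/5 + h/5
X = 8 (X = 3*1 + 5 = 3 + 5 = 8)
P = -392/5 (P = 8*((-3/5 + (1/5)*4) - 1*10) = 8*((-3/5 + 4/5) - 10) = 8*(1/5 - 10) = 8*(-49/5) = -392/5 ≈ -78.400)
sqrt(P - 31147) = sqrt(-392/5 - 31147) = sqrt(-156127/5) = I*sqrt(780635)/5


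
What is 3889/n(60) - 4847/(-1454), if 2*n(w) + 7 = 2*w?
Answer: 11856923/164302 ≈ 72.165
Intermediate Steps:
n(w) = -7/2 + w (n(w) = -7/2 + (2*w)/2 = -7/2 + w)
3889/n(60) - 4847/(-1454) = 3889/(-7/2 + 60) - 4847/(-1454) = 3889/(113/2) - 4847*(-1/1454) = 3889*(2/113) + 4847/1454 = 7778/113 + 4847/1454 = 11856923/164302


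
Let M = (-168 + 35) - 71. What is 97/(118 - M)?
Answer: 97/322 ≈ 0.30124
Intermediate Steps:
M = -204 (M = -133 - 71 = -204)
97/(118 - M) = 97/(118 - 1*(-204)) = 97/(118 + 204) = 97/322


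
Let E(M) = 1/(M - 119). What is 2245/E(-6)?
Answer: -280625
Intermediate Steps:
E(M) = 1/(-119 + M)
2245/E(-6) = 2245/(1/(-119 - 6)) = 2245/(1/(-125)) = 2245/(-1/125) = 2245*(-125) = -280625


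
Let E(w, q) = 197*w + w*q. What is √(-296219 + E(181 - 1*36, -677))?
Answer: I*√365819 ≈ 604.83*I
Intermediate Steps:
E(w, q) = 197*w + q*w
√(-296219 + E(181 - 1*36, -677)) = √(-296219 + (181 - 1*36)*(197 - 677)) = √(-296219 + (181 - 36)*(-480)) = √(-296219 + 145*(-480)) = √(-296219 - 69600) = √(-365819) = I*√365819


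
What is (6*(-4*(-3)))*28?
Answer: 2016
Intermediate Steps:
(6*(-4*(-3)))*28 = (6*12)*28 = 72*28 = 2016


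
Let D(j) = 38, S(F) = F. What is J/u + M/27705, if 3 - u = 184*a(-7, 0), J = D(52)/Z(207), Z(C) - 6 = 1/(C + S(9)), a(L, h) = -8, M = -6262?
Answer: -2350454602/10600348575 ≈ -0.22173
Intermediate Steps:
Z(C) = 6 + 1/(9 + C) (Z(C) = 6 + 1/(C + 9) = 6 + 1/(9 + C))
J = 8208/1297 (J = 38/(((55 + 6*207)/(9 + 207))) = 38/(((55 + 1242)/216)) = 38/(((1/216)*1297)) = 38/(1297/216) = 38*(216/1297) = 8208/1297 ≈ 6.3285)
u = 1475 (u = 3 - 184*(-8) = 3 - 1*(-1472) = 3 + 1472 = 1475)
J/u + M/27705 = (8208/1297)/1475 - 6262/27705 = (8208/1297)*(1/1475) - 6262*1/27705 = 8208/1913075 - 6262/27705 = -2350454602/10600348575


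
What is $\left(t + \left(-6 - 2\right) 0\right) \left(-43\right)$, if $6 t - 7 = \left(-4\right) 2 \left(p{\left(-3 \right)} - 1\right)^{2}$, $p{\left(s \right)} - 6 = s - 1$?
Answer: $\frac{43}{6} \approx 7.1667$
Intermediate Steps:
$p{\left(s \right)} = 5 + s$ ($p{\left(s \right)} = 6 + \left(s - 1\right) = 6 + \left(-1 + s\right) = 5 + s$)
$t = - \frac{1}{6}$ ($t = \frac{7}{6} + \frac{\left(-4\right) 2 \left(\left(5 - 3\right) - 1\right)^{2}}{6} = \frac{7}{6} + \frac{\left(-8\right) \left(2 - 1\right)^{2}}{6} = \frac{7}{6} + \frac{\left(-8\right) 1^{2}}{6} = \frac{7}{6} + \frac{\left(-8\right) 1}{6} = \frac{7}{6} + \frac{1}{6} \left(-8\right) = \frac{7}{6} - \frac{4}{3} = - \frac{1}{6} \approx -0.16667$)
$\left(t + \left(-6 - 2\right) 0\right) \left(-43\right) = \left(- \frac{1}{6} + \left(-6 - 2\right) 0\right) \left(-43\right) = \left(- \frac{1}{6} - 0\right) \left(-43\right) = \left(- \frac{1}{6} + 0\right) \left(-43\right) = \left(- \frac{1}{6}\right) \left(-43\right) = \frac{43}{6}$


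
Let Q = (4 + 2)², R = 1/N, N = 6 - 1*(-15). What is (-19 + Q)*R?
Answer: 17/21 ≈ 0.80952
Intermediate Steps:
N = 21 (N = 6 + 15 = 21)
R = 1/21 ≈ 0.047619
Q = 36 (Q = 6² = 36)
(-19 + Q)*R = (-19 + 36)*(1/21) = 17*(1/21) = 17/21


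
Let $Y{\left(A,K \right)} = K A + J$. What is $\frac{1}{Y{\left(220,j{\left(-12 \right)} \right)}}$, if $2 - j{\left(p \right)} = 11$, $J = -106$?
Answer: $- \frac{1}{2086} \approx -0.00047939$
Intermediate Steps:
$j{\left(p \right)} = -9$ ($j{\left(p \right)} = 2 - 11 = -9$)
$Y{\left(A,K \right)} = -106 + A K$ ($Y{\left(A,K \right)} = K A - 106 = A K - 106 = -106 + A K$)
$\frac{1}{Y{\left(220,j{\left(-12 \right)} \right)}} = \frac{1}{-106 + 220 \left(-9\right)} = \frac{1}{-106 - 1980} = \frac{1}{-2086} = - \frac{1}{2086}$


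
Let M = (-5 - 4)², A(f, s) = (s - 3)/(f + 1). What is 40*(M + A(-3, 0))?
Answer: 3300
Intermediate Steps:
A(f, s) = (-3 + s)/(1 + f)
M = 81 (M = (-9)² = 81)
40*(M + A(-3, 0)) = 40*(81 + (-3 + 0)/(1 - 3)) = 40*(81 - 3/(-2)) = 40*(81 - ½*(-3)) = 40*(81 + 3/2) = 40*(165/2) = 3300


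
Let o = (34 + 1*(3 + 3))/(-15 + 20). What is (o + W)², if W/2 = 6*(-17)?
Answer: 38416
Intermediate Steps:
o = 8 (o = (34 + 1*6)/5 = (34 + 6)*(⅕) = 40*(⅕) = 8)
W = -204 (W = 2*(6*(-17)) = 2*(-102) = -204)
(o + W)² = (8 - 204)² = (-196)² = 38416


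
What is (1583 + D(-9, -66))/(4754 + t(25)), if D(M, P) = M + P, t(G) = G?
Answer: 1508/4779 ≈ 0.31555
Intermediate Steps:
(1583 + D(-9, -66))/(4754 + t(25)) = (1583 + (-9 - 66))/(4754 + 25) = (1583 - 75)/4779 = 1508*(1/4779) = 1508/4779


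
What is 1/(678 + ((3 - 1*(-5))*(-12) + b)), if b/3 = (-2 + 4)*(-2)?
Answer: 1/570 ≈ 0.0017544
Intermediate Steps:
b = -12 (b = 3*((-2 + 4)*(-2)) = 3*(2*(-2)) = 3*(-4) = -12)
1/(678 + ((3 - 1*(-5))*(-12) + b)) = 1/(678 + ((3 - 1*(-5))*(-12) - 12)) = 1/(678 + ((3 + 5)*(-12) - 12)) = 1/(678 + (8*(-12) - 12)) = 1/(678 + (-96 - 12)) = 1/(678 - 108) = 1/570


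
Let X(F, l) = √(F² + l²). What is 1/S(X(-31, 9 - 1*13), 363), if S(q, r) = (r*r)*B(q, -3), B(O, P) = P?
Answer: -1/395307 ≈ -2.5297e-6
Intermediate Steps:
S(q, r) = -3*r² (S(q, r) = (r*r)*(-3) = r²*(-3) = -3*r²)
1/S(X(-31, 9 - 1*13), 363) = 1/(-3*363²) = 1/(-3*131769) = 1/(-395307) = -1/395307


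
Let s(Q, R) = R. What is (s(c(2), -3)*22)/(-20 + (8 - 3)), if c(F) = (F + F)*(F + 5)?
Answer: 22/5 ≈ 4.4000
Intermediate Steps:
c(F) = 2*F*(5 + F) (c(F) = (2*F)*(5 + F) = 2*F*(5 + F))
(s(c(2), -3)*22)/(-20 + (8 - 3)) = (-3*22)/(-20 + (8 - 3)) = -66/(-20 + 5) = -66/(-15) = -66*(-1/15) = 22/5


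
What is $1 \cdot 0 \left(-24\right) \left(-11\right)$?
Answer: $0$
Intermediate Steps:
$1 \cdot 0 \left(-24\right) \left(-11\right) = 0 \left(-24\right) \left(-11\right) = 0 \left(-11\right) = 0$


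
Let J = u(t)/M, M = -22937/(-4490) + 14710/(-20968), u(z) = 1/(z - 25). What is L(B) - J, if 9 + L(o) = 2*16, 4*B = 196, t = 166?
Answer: 336352678717/14625052839 ≈ 22.998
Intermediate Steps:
B = 49 (B = (¼)*196 = 49)
u(z) = 1/(-25 + z)
L(o) = 23 (L(o) = -9 + 2*16 = -9 + 32 = 23)
M = 103723779/23536580 (M = -22937*(-1/4490) + 14710*(-1/20968) = 22937/4490 - 7355/10484 = 103723779/23536580 ≈ 4.4069)
J = 23536580/14625052839 (J = 1/((-25 + 166)*(103723779/23536580)) = (23536580/103723779)/141 = (1/141)*(23536580/103723779) = 23536580/14625052839 ≈ 0.0016093)
L(B) - J = 23 - 1*23536580/14625052839 = 23 - 23536580/14625052839 = 336352678717/14625052839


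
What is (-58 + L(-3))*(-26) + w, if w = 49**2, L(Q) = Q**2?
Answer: 3675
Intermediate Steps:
w = 2401
(-58 + L(-3))*(-26) + w = (-58 + (-3)**2)*(-26) + 2401 = (-58 + 9)*(-26) + 2401 = -49*(-26) + 2401 = 1274 + 2401 = 3675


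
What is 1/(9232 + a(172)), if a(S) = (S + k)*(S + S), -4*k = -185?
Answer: 1/84310 ≈ 1.1861e-5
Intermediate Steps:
k = 185/4 (k = -¼*(-185) = 185/4 ≈ 46.250)
a(S) = 2*S*(185/4 + S) (a(S) = (S + 185/4)*(S + S) = (185/4 + S)*(2*S) = 2*S*(185/4 + S))
1/(9232 + a(172)) = 1/(9232 + (½)*172*(185 + 4*172)) = 1/(9232 + (½)*172*(185 + 688)) = 1/(9232 + (½)*172*873) = 1/(9232 + 75078) = 1/84310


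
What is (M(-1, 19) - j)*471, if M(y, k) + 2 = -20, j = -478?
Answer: 214776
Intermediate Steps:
M(y, k) = -22 (M(y, k) = -2 - 20 = -22)
(M(-1, 19) - j)*471 = (-22 - 1*(-478))*471 = (-22 + 478)*471 = 456*471 = 214776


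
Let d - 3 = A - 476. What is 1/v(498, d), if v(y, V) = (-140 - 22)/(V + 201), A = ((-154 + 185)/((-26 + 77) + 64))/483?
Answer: 15108209/8998290 ≈ 1.6790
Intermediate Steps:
A = 31/55545 (A = (31/(51 + 64))*(1/483) = (31/115)*(1/483) = 31/55545 ≈ 0.00055811)
d = -26272754/55545 (d = 3 + (31/55545 - 476) = 3 - 26439389/55545 = -26272754/55545 ≈ -473.00)
v(y, V) = -162/(201 + V)
1/v(498, d) = 1/(-162/(201 - 26272754/55545)) = 1/(-162/(-15108209/55545)) = 1/(-162*(-55545/15108209)) = 1/(8998290/15108209) = 15108209/8998290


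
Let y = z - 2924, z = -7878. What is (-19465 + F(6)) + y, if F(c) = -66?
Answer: -30333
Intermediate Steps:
y = -10802 (y = -7878 - 2924 = -10802)
(-19465 + F(6)) + y = (-19465 - 66) - 10802 = -19531 - 10802 = -30333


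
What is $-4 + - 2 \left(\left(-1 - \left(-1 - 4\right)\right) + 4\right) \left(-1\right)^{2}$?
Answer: $-20$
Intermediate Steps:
$-4 + - 2 \left(\left(-1 - \left(-1 - 4\right)\right) + 4\right) \left(-1\right)^{2} = -4 + - 2 \left(\left(-1 - \left(-1 - 4\right)\right) + 4\right) 1 = -4 + - 2 \left(\left(-1 - -5\right) + 4\right) 1 = -4 + - 2 \left(\left(-1 + 5\right) + 4\right) 1 = -4 + - 2 \left(4 + 4\right) 1 = -4 + \left(-2\right) 8 \cdot 1 = -4 - 16 = -20$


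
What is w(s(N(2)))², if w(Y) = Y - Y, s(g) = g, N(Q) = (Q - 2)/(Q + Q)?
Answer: 0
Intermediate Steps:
N(Q) = (-2 + Q)/(2*Q) (N(Q) = (-2 + Q)/((2*Q)) = (-2 + Q)*(1/(2*Q)) = (-2 + Q)/(2*Q))
w(Y) = 0
w(s(N(2)))² = 0² = 0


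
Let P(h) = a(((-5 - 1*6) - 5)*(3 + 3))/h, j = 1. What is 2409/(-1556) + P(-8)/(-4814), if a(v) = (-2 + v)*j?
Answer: -11615987/7490584 ≈ -1.5507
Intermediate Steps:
a(v) = -2 + v (a(v) = (-2 + v)*1 = -2 + v)
P(h) = -98/h (P(h) = (-2 + ((-5 - 1*6) - 5)*(3 + 3))/h = (-2 + ((-5 - 6) - 5)*6)/h = (-2 + (-11 - 5)*6)/h = (-2 - 16*6)/h = (-2 - 96)/h = -98/h)
2409/(-1556) + P(-8)/(-4814) = 2409/(-1556) - 98/(-8)/(-4814) = 2409*(-1/1556) - 98*(-1/8)*(-1/4814) = -2409/1556 + (49/4)*(-1/4814) = -2409/1556 - 49/19256 = -11615987/7490584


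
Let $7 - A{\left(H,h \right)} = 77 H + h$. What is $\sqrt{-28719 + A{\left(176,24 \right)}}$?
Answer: $4 i \sqrt{2643} \approx 205.64 i$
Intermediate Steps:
$A{\left(H,h \right)} = 7 - h - 77 H$ ($A{\left(H,h \right)} = 7 - \left(77 H + h\right) = 7 - \left(h + 77 H\right) = 7 - h - 77 H$)
$\sqrt{-28719 + A{\left(176,24 \right)}} = \sqrt{-28719 - 13569} = \sqrt{-42288} = 4 i \sqrt{2643}$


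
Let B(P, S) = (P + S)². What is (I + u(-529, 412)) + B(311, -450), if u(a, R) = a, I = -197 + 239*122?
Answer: 47753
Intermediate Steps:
I = 28961 (I = -197 + 29158 = 28961)
(I + u(-529, 412)) + B(311, -450) = (28961 - 529) + (311 - 450)² = 28432 + (-139)² = 28432 + 19321 = 47753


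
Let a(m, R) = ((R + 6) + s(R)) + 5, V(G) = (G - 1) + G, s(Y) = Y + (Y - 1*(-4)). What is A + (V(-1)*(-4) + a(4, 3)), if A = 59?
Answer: 95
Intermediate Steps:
s(Y) = 4 + 2*Y (s(Y) = Y + (Y + 4) = Y + (4 + Y) = 4 + 2*Y)
V(G) = -1 + 2*G (V(G) = (-1 + G) + G = -1 + 2*G)
a(m, R) = 15 + 3*R (a(m, R) = ((R + 6) + (4 + 2*R)) + 5 = ((6 + R) + (4 + 2*R)) + 5 = (10 + 3*R) + 5 = 15 + 3*R)
A + (V(-1)*(-4) + a(4, 3)) = 59 + ((-1 + 2*(-1))*(-4) + (15 + 3*3)) = 59 + ((-1 - 2)*(-4) + (15 + 9)) = 59 + (-3*(-4) + 24) = 59 + (12 + 24) = 59 + 36 = 95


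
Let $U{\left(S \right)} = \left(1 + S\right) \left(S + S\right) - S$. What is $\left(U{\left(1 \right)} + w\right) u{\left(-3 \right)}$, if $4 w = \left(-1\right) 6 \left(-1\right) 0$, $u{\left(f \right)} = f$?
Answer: $-9$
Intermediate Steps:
$w = 0$ ($w = \frac{\left(-1\right) 6 \left(-1\right) 0}{4} = \frac{\left(-6\right) \left(-1\right) 0}{4} = \frac{6 \cdot 0}{4} = \frac{1}{4} \cdot 0 = 0$)
$U{\left(S \right)} = - S + 2 S \left(1 + S\right)$ ($U{\left(S \right)} = \left(1 + S\right) 2 S - S = 2 S \left(1 + S\right) - S = - S + 2 S \left(1 + S\right)$)
$\left(U{\left(1 \right)} + w\right) u{\left(-3 \right)} = \left(1 \left(1 + 2 \cdot 1\right) + 0\right) \left(-3\right) = \left(1 \left(1 + 2\right) + 0\right) \left(-3\right) = \left(1 \cdot 3 + 0\right) \left(-3\right) = \left(3 + 0\right) \left(-3\right) = 3 \left(-3\right) = -9$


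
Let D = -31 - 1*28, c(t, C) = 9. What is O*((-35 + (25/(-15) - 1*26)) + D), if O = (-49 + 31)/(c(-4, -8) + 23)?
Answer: 1095/16 ≈ 68.438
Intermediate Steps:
O = -9/16 (O = (-49 + 31)/(9 + 23) = -18/32 = -18*1/32 = -9/16 ≈ -0.56250)
D = -59 (D = -31 - 28 = -59)
O*((-35 + (25/(-15) - 1*26)) + D) = -9*((-35 + (25/(-15) - 1*26)) - 59)/16 = -9*((-35 + (25*(-1/15) - 26)) - 59)/16 = -9*((-35 + (-5/3 - 26)) - 59)/16 = -9*((-35 - 83/3) - 59)/16 = -9*(-188/3 - 59)/16 = -9/16*(-365/3) = 1095/16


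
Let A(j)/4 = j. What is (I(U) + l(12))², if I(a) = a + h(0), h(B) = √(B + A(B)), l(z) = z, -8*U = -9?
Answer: 11025/64 ≈ 172.27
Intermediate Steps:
U = 9/8 (U = -⅛*(-9) = 9/8 ≈ 1.1250)
A(j) = 4*j
h(B) = √5*√B (h(B) = √(B + 4*B) = √(5*B) = √5*√B)
I(a) = a (I(a) = a + √5*√0 = a + √5*0 = a + 0 = a)
(I(U) + l(12))² = (9/8 + 12)² = (105/8)² = 11025/64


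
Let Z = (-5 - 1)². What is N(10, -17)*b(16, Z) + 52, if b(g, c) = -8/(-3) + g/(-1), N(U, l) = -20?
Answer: 956/3 ≈ 318.67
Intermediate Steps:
Z = 36 (Z = (-6)² = 36)
b(g, c) = 8/3 - g (b(g, c) = -8*(-⅓) + g*(-1) = 8/3 - g)
N(10, -17)*b(16, Z) + 52 = -20*(8/3 - 1*16) + 52 = -20*(8/3 - 16) + 52 = -20*(-40/3) + 52 = 800/3 + 52 = 956/3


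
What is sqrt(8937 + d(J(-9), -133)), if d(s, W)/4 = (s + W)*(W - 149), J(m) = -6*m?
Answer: 7*sqrt(2001) ≈ 313.13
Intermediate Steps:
d(s, W) = 4*(-149 + W)*(W + s) (d(s, W) = 4*((s + W)*(W - 149)) = 4*((W + s)*(-149 + W)) = 4*((-149 + W)*(W + s)) = 4*(-149 + W)*(W + s))
sqrt(8937 + d(J(-9), -133)) = sqrt(8937 + (-596*(-133) - (-3576)*(-9) + 4*(-133)**2 + 4*(-133)*(-6*(-9)))) = sqrt(8937 + (79268 - 596*54 + 4*17689 + 4*(-133)*54)) = sqrt(8937 + (79268 - 32184 + 70756 - 28728)) = sqrt(8937 + 89112) = sqrt(98049) = 7*sqrt(2001)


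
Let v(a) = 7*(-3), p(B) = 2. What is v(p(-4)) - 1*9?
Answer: -30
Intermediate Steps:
v(a) = -21
v(p(-4)) - 1*9 = -21 - 1*9 = -21 - 9 = -30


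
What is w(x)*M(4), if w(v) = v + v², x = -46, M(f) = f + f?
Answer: 16560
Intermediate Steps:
M(f) = 2*f
w(x)*M(4) = (-46*(1 - 46))*(2*4) = -46*(-45)*8 = 2070*8 = 16560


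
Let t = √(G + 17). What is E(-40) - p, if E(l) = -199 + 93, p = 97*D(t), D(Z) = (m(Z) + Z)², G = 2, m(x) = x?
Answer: -7478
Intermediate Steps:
t = √19 (t = √(2 + 17) = √19 ≈ 4.3589)
D(Z) = 4*Z² (D(Z) = (Z + Z)² = (2*Z)² = 4*Z²)
p = 7372 (p = 97*(4*(√19)²) = 97*(4*19) = 97*76 = 7372)
E(l) = -106
E(-40) - p = -106 - 1*7372 = -106 - 7372 = -7478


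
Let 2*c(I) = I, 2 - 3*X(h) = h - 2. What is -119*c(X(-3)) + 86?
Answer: -317/6 ≈ -52.833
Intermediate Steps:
X(h) = 4/3 - h/3 (X(h) = ⅔ - (h - 2)/3 = ⅔ - (-2 + h)/3 = ⅔ + (⅔ - h/3) = 4/3 - h/3)
c(I) = I/2
-119*c(X(-3)) + 86 = -119*(4/3 - ⅓*(-3))/2 + 86 = -119*(4/3 + 1)/2 + 86 = -119*7/(2*3) + 86 = -119*7/6 + 86 = -833/6 + 86 = -317/6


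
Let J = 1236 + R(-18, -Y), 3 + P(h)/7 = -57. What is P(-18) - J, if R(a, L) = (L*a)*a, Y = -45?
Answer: -16236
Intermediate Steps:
R(a, L) = L*a**2
P(h) = -420 (P(h) = -21 + 7*(-57) = -21 - 399 = -420)
J = 15816 (J = 1236 - 1*(-45)*(-18)**2 = 1236 + 45*324 = 1236 + 14580 = 15816)
P(-18) - J = -420 - 1*15816 = -420 - 15816 = -16236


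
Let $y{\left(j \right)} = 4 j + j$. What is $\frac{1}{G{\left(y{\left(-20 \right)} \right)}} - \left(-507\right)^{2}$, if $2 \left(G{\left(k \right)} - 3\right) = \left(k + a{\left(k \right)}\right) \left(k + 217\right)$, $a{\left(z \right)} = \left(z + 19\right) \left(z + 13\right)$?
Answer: $- \frac{208930712443}{812805} \approx -2.5705 \cdot 10^{5}$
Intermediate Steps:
$y{\left(j \right)} = 5 j$
$a{\left(z \right)} = \left(13 + z\right) \left(19 + z\right)$ ($a{\left(z \right)} = \left(19 + z\right) \left(13 + z\right) = \left(13 + z\right) \left(19 + z\right)$)
$G{\left(k \right)} = 3 + \frac{\left(217 + k\right) \left(247 + k^{2} + 33 k\right)}{2}$ ($G{\left(k \right)} = 3 + \frac{\left(k + \left(247 + k^{2} + 32 k\right)\right) \left(k + 217\right)}{2} = 3 + \frac{\left(247 + k^{2} + 33 k\right) \left(217 + k\right)}{2} = 3 + \frac{\left(217 + k\right) \left(247 + k^{2} + 33 k\right)}{2}$)
$\frac{1}{G{\left(y{\left(-20 \right)} \right)}} - \left(-507\right)^{2} = \frac{1}{\frac{53605}{2} + \frac{\left(5 \left(-20\right)\right)^{3}}{2} + 125 \left(5 \left(-20\right)\right)^{2} + 3704 \cdot 5 \left(-20\right)} - \left(-507\right)^{2} = \frac{1}{\frac{53605}{2} + \frac{\left(-100\right)^{3}}{2} + 125 \left(-100\right)^{2} + 3704 \left(-100\right)} - 257049 = \frac{1}{\frac{53605}{2} + \frac{1}{2} \left(-1000000\right) + 125 \cdot 10000 - 370400} - 257049 = \frac{1}{\frac{53605}{2} - 500000 + 1250000 - 370400} - 257049 = \frac{1}{\frac{812805}{2}} - 257049 = \frac{2}{812805} - 257049 = - \frac{208930712443}{812805}$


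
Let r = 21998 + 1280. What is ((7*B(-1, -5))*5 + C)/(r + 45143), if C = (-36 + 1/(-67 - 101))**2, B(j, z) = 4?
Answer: 40541761/1931114304 ≈ 0.020994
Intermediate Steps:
r = 23278
C = 36590401/28224 (C = (-36 + 1/(-168))**2 = (-36 - 1/168)**2 = (-6049/168)**2 = 36590401/28224 ≈ 1296.4)
((7*B(-1, -5))*5 + C)/(r + 45143) = ((7*4)*5 + 36590401/28224)/(23278 + 45143) = (28*5 + 36590401/28224)/68421 = (140 + 36590401/28224)*(1/68421) = (40541761/28224)*(1/68421) = 40541761/1931114304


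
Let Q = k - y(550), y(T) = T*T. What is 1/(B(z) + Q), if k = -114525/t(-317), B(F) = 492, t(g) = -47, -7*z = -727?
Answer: -47/14079851 ≈ -3.3381e-6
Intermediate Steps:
z = 727/7 (z = -1/7*(-727) = 727/7 ≈ 103.86)
y(T) = T**2
k = 114525/47 (k = -114525/(-47) = -114525*(-1/47) = 114525/47 ≈ 2436.7)
Q = -14102975/47 (Q = 114525/47 - 1*550**2 = 114525/47 - 1*302500 = 114525/47 - 302500 = -14102975/47 ≈ -3.0006e+5)
1/(B(z) + Q) = 1/(492 - 14102975/47) = 1/(-14079851/47) = -47/14079851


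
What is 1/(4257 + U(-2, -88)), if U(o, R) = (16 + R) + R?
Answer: 1/4097 ≈ 0.00024408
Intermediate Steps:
U(o, R) = 16 + 2*R
1/(4257 + U(-2, -88)) = 1/(4257 + (16 + 2*(-88))) = 1/(4257 + (16 - 176)) = 1/(4257 - 160) = 1/4097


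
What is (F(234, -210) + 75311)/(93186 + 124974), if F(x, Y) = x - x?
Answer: 75311/218160 ≈ 0.34521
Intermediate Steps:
F(x, Y) = 0
(F(234, -210) + 75311)/(93186 + 124974) = (0 + 75311)/(93186 + 124974) = 75311/218160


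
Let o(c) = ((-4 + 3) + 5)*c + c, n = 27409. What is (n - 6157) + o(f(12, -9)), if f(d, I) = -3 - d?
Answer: 21177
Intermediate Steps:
o(c) = 5*c (o(c) = (-1 + 5)*c + c = 4*c + c = 5*c)
(n - 6157) + o(f(12, -9)) = (27409 - 6157) + 5*(-3 - 1*12) = 21252 + 5*(-3 - 12) = 21252 + 5*(-15) = 21252 - 75 = 21177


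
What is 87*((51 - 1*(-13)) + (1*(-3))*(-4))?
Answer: 6612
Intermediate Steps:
87*((51 - 1*(-13)) + (1*(-3))*(-4)) = 87*((51 + 13) - 3*(-4)) = 87*(64 + 12) = 87*76 = 6612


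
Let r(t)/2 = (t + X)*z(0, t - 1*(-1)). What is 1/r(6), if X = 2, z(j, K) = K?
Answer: 1/112 ≈ 0.0089286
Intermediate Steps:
r(t) = 2*(1 + t)*(2 + t) (r(t) = 2*((t + 2)*(t - 1*(-1))) = 2*((2 + t)*(t + 1)) = 2*((2 + t)*(1 + t)) = 2*((1 + t)*(2 + t)) = 2*(1 + t)*(2 + t))
1/r(6) = 1/(2*(1 + 6)*(2 + 6)) = 1/(2*7*8) = 1/112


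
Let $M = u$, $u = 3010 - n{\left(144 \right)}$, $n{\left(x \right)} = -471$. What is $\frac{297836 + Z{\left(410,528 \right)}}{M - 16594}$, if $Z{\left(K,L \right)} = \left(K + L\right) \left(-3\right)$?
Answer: $- \frac{295022}{13113} \approx -22.498$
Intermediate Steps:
$Z{\left(K,L \right)} = - 3 K - 3 L$
$u = 3481$ ($u = 3010 - -471 = 3010 + 471 = 3481$)
$M = 3481$
$\frac{297836 + Z{\left(410,528 \right)}}{M - 16594} = \frac{297836 - 2814}{3481 - 16594} = \frac{297836 - 2814}{-13113} = \left(297836 - 2814\right) \left(- \frac{1}{13113}\right) = 295022 \left(- \frac{1}{13113}\right) = - \frac{295022}{13113}$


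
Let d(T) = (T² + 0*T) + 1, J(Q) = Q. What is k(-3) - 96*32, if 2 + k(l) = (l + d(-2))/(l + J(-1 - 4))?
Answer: -12297/4 ≈ -3074.3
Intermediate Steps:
d(T) = 1 + T² (d(T) = (T² + 0) + 1 = T² + 1 = 1 + T²)
k(l) = -2 + (5 + l)/(-5 + l) (k(l) = -2 + (l + (1 + (-2)²))/(l + (-1 - 4)) = -2 + (l + (1 + 4))/(l - 5) = -2 + (l + 5)/(-5 + l) = -2 + (5 + l)/(-5 + l))
k(-3) - 96*32 = (15 - 1*(-3))/(-5 - 3) - 96*32 = (15 + 3)/(-8) - 3072 = -⅛*18 - 3072 = -9/4 - 3072 = -12297/4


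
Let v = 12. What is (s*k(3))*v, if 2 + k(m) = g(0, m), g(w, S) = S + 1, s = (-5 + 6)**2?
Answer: 24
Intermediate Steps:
s = 1 (s = 1**2 = 1)
g(w, S) = 1 + S
k(m) = -1 + m (k(m) = -2 + (1 + m) = -1 + m)
(s*k(3))*v = (1*(-1 + 3))*12 = (1*2)*12 = 2*12 = 24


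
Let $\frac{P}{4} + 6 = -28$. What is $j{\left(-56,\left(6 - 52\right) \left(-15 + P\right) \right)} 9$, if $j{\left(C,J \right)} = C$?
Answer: $-504$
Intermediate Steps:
$P = -136$ ($P = -24 + 4 \left(-28\right) = -24 - 112 = -136$)
$j{\left(-56,\left(6 - 52\right) \left(-15 + P\right) \right)} 9 = \left(-56\right) 9 = -504$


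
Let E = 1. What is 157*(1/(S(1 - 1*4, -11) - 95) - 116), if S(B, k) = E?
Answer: -1712085/94 ≈ -18214.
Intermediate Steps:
S(B, k) = 1
157*(1/(S(1 - 1*4, -11) - 95) - 116) = 157*(1/(1 - 95) - 116) = 157*(1/(-94) - 116) = 157*(-1/94 - 116) = 157*(-10905/94) = -1712085/94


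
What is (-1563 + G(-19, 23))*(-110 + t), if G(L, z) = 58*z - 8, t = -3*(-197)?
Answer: -113997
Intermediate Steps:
t = 591
G(L, z) = -8 + 58*z
(-1563 + G(-19, 23))*(-110 + t) = (-1563 + (-8 + 58*23))*(-110 + 591) = (-1563 + (-8 + 1334))*481 = (-1563 + 1326)*481 = -237*481 = -113997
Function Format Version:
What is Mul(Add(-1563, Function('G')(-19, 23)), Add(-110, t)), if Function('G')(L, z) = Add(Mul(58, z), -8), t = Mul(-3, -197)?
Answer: -113997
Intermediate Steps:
t = 591
Function('G')(L, z) = Add(-8, Mul(58, z))
Mul(Add(-1563, Function('G')(-19, 23)), Add(-110, t)) = Mul(Add(-1563, Add(-8, Mul(58, 23))), Add(-110, 591)) = Mul(Add(-1563, Add(-8, 1334)), 481) = Mul(Add(-1563, 1326), 481) = Mul(-237, 481) = -113997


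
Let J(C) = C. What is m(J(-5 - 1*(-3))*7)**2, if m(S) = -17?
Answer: 289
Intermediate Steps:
m(J(-5 - 1*(-3))*7)**2 = (-17)**2 = 289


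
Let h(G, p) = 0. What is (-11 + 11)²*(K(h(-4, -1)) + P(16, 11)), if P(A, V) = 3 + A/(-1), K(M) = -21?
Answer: 0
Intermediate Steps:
P(A, V) = 3 - A (P(A, V) = 3 + A*(-1) = 3 - A)
(-11 + 11)²*(K(h(-4, -1)) + P(16, 11)) = (-11 + 11)²*(-21 + (3 - 1*16)) = 0²*(-21 + (3 - 16)) = 0*(-21 - 13) = 0*(-34) = 0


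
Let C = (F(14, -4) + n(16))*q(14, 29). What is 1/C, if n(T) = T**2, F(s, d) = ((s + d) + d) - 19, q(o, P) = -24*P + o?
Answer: -1/165726 ≈ -6.0341e-6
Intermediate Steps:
q(o, P) = o - 24*P
F(s, d) = -19 + s + 2*d (F(s, d) = ((d + s) + d) - 19 = (s + 2*d) - 19 = -19 + s + 2*d)
C = -165726 (C = ((-19 + 14 + 2*(-4)) + 16**2)*(14 - 24*29) = ((-19 + 14 - 8) + 256)*(14 - 696) = (-13 + 256)*(-682) = 243*(-682) = -165726)
1/C = 1/(-165726) = -1/165726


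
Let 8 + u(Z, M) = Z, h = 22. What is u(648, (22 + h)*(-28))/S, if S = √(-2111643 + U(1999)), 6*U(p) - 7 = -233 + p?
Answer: -128*I*√8445390/844539 ≈ -0.44045*I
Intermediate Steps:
U(p) = -113/3 + p/6 (U(p) = 7/6 + (-233 + p)/6 = 7/6 + (-233/6 + p/6) = -113/3 + p/6)
u(Z, M) = -8 + Z
S = I*√8445390/2 (S = √(-2111643 + (-113/3 + (⅙)*1999)) = √(-2111643 + (-113/3 + 1999/6)) = √(-2111643 + 591/2) = √(-4222695/2) = I*√8445390/2 ≈ 1453.0*I)
u(648, (22 + h)*(-28))/S = (-8 + 648)/((I*√8445390/2)) = 640*(-I*√8445390/4222695) = -128*I*√8445390/844539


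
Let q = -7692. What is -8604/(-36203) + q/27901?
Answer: -38413272/1010099903 ≈ -0.038029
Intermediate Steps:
-8604/(-36203) + q/27901 = -8604/(-36203) - 7692/27901 = -8604*(-1/36203) - 7692*1/27901 = 8604/36203 - 7692/27901 = -38413272/1010099903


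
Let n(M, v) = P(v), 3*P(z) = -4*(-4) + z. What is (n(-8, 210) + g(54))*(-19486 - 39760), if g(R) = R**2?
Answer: -531673604/3 ≈ -1.7722e+8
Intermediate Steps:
P(z) = 16/3 + z/3 (P(z) = (-4*(-4) + z)/3 = (16 + z)/3 = 16/3 + z/3)
n(M, v) = 16/3 + v/3
(n(-8, 210) + g(54))*(-19486 - 39760) = ((16/3 + (1/3)*210) + 54**2)*(-19486 - 39760) = ((16/3 + 70) + 2916)*(-59246) = (226/3 + 2916)*(-59246) = (8974/3)*(-59246) = -531673604/3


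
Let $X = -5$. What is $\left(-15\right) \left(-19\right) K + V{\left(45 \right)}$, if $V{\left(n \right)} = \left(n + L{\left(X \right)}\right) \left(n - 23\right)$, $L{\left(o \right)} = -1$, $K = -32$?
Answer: $-8152$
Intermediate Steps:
$V{\left(n \right)} = \left(-1 + n\right) \left(-23 + n\right)$ ($V{\left(n \right)} = \left(n - 1\right) \left(n - 23\right) = \left(-1 + n\right) \left(-23 + n\right)$)
$\left(-15\right) \left(-19\right) K + V{\left(45 \right)} = \left(-15\right) \left(-19\right) \left(-32\right) + \left(23 + 45^{2} - 1080\right) = 285 \left(-32\right) + \left(23 + 2025 - 1080\right) = -9120 + 968 = -8152$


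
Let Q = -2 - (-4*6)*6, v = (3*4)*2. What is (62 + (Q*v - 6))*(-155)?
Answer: -536920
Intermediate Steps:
v = 24 (v = 12*2 = 24)
Q = 142 (Q = -2 - (-24)*6 = -2 - 1*(-144) = -2 + 144 = 142)
(62 + (Q*v - 6))*(-155) = (62 + (142*24 - 6))*(-155) = (62 + (3408 - 6))*(-155) = (62 + 3402)*(-155) = 3464*(-155) = -536920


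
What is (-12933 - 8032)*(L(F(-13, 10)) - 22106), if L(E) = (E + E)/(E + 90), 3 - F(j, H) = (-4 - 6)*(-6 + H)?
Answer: 8805335940/19 ≈ 4.6344e+8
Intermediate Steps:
F(j, H) = -57 + 10*H (F(j, H) = 3 - (-4 - 6)*(-6 + H) = 3 - (-10)*(-6 + H) = 3 - (60 - 10*H) = 3 + (-60 + 10*H) = -57 + 10*H)
L(E) = 2*E/(90 + E) (L(E) = (2*E)/(90 + E) = 2*E/(90 + E))
(-12933 - 8032)*(L(F(-13, 10)) - 22106) = (-12933 - 8032)*(2*(-57 + 10*10)/(90 + (-57 + 10*10)) - 22106) = -20965*(2*(-57 + 100)/(90 + (-57 + 100)) - 22106) = -20965*(2*43/(90 + 43) - 22106) = -20965*(2*43/133 - 22106) = -20965*(2*43*(1/133) - 22106) = -20965*(86/133 - 22106) = -20965*(-2940012/133) = 8805335940/19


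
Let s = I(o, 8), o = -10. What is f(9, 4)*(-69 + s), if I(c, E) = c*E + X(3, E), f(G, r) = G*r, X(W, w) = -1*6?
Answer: -5580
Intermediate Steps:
X(W, w) = -6
I(c, E) = -6 + E*c (I(c, E) = c*E - 6 = E*c - 6 = -6 + E*c)
s = -86 (s = -6 + 8*(-10) = -6 - 80 = -86)
f(9, 4)*(-69 + s) = (9*4)*(-69 - 86) = 36*(-155) = -5580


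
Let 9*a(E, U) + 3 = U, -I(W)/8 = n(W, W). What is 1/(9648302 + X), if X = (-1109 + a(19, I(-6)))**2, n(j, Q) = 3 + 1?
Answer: 81/881832718 ≈ 9.1854e-8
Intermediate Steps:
n(j, Q) = 4
I(W) = -32 (I(W) = -8*4 = -32)
a(E, U) = -1/3 + U/9
X = 100320256/81 (X = (-1109 + (-1/3 + (1/9)*(-32)))**2 = (-1109 + (-1/3 - 32/9))**2 = (-1109 - 35/9)**2 = (-10016/9)**2 = 100320256/81 ≈ 1.2385e+6)
1/(9648302 + X) = 1/(9648302 + 100320256/81) = 1/(881832718/81) = 81/881832718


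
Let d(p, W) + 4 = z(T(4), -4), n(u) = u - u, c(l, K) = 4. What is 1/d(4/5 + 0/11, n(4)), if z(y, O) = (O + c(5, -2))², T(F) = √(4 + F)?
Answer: -¼ ≈ -0.25000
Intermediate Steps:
n(u) = 0
z(y, O) = (4 + O)² (z(y, O) = (O + 4)² = (4 + O)²)
d(p, W) = -4 (d(p, W) = -4 + (4 - 4)² = -4 + 0² = -4 + 0 = -4)
1/d(4/5 + 0/11, n(4)) = 1/(-4) = -¼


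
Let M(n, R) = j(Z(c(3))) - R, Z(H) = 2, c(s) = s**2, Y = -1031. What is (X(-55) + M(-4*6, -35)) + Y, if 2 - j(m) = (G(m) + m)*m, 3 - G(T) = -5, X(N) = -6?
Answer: -1020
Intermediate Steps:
G(T) = 8 (G(T) = 3 - 1*(-5) = 3 + 5 = 8)
j(m) = 2 - m*(8 + m) (j(m) = 2 - (8 + m)*m = 2 - m*(8 + m))
M(n, R) = -18 - R (M(n, R) = (2 - 1*2**2 - 8*2) - R = (2 - 1*4 - 16) - R = (2 - 4 - 16) - R = -18 - R)
(X(-55) + M(-4*6, -35)) + Y = (-6 + (-18 - 1*(-35))) - 1031 = (-6 + (-18 + 35)) - 1031 = (-6 + 17) - 1031 = 11 - 1031 = -1020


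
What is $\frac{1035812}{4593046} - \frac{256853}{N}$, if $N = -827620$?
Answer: $\frac{1018498185839}{1900648365260} \approx 0.53587$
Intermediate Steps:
$\frac{1035812}{4593046} - \frac{256853}{N} = \frac{1035812}{4593046} - \frac{256853}{-827620} = 1035812 \cdot \frac{1}{4593046} - - \frac{256853}{827620} = \frac{517906}{2296523} + \frac{256853}{827620} = \frac{1018498185839}{1900648365260}$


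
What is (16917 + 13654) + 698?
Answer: 31269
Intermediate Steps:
(16917 + 13654) + 698 = 30571 + 698 = 31269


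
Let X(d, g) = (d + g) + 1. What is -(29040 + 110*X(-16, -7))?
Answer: -26620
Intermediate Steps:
X(d, g) = 1 + d + g
-(29040 + 110*X(-16, -7)) = -110/(1/(264 + (1 - 16 - 7))) = -110/(1/(264 - 22)) = -110/(1/242) = -110/1/242 = -110*242 = -26620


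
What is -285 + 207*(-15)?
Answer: -3390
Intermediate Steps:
-285 + 207*(-15) = -285 - 3105 = -3390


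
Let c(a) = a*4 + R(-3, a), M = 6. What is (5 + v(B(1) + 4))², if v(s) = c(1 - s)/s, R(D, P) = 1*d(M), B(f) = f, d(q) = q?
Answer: 9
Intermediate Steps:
R(D, P) = 6 (R(D, P) = 1*6 = 6)
c(a) = 6 + 4*a (c(a) = a*4 + 6 = 4*a + 6 = 6 + 4*a)
v(s) = (10 - 4*s)/s (v(s) = (6 + 4*(1 - s))/s = (6 + (4 - 4*s))/s = (10 - 4*s)/s)
(5 + v(B(1) + 4))² = (5 + (-4 + 10/(1 + 4)))² = (5 + (-4 + 10/5))² = (5 + (-4 + 10*(⅕)))² = (5 + (-4 + 2))² = (5 - 2)² = 3² = 9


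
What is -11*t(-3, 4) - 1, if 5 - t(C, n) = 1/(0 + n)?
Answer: -213/4 ≈ -53.250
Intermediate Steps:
t(C, n) = 5 - 1/n (t(C, n) = 5 - 1/(0 + n) = 5 - 1/n)
-11*t(-3, 4) - 1 = -11*(5 - 1/4) - 1 = -11*(5 - 1*¼) - 1 = -11*(5 - ¼) - 1 = -11*19/4 - 1 = -209/4 - 1 = -213/4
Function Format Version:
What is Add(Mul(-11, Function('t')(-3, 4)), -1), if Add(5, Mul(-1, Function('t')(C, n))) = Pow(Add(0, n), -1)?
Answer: Rational(-213, 4) ≈ -53.250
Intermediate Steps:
Function('t')(C, n) = Add(5, Mul(-1, Pow(n, -1))) (Function('t')(C, n) = Add(5, Mul(-1, Pow(Add(0, n), -1))) = Add(5, Mul(-1, Pow(n, -1))))
Add(Mul(-11, Function('t')(-3, 4)), -1) = Add(Mul(-11, Add(5, Mul(-1, Pow(4, -1)))), -1) = Add(Mul(-11, Add(5, Mul(-1, Rational(1, 4)))), -1) = Add(Mul(-11, Add(5, Rational(-1, 4))), -1) = Add(Mul(-11, Rational(19, 4)), -1) = Add(Rational(-209, 4), -1) = Rational(-213, 4)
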